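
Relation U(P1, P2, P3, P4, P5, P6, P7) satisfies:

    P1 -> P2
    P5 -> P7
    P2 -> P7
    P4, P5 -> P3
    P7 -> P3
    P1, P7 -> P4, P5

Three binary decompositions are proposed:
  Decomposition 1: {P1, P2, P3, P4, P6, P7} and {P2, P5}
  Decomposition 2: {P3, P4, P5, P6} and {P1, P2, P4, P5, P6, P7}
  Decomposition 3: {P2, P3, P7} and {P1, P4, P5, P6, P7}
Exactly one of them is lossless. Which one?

Decomposition 2

Decomposition 1: common = {P2}, closure = {P2, P3, P7} → lossy.
Decomposition 2: common = {P4, P5, P6}, closure = {P3, P4, P5, P6, P7} → lossless.
Decomposition 3: common = {P7}, closure = {P3, P7} → lossy.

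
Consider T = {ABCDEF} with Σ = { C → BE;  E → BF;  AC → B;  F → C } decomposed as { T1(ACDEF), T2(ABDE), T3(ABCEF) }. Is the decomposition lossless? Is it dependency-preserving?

lossless and dependency-preserving

Lossless test (chase): Rows 1 and 3 agree on C; apply C→BE and equate their BE entries. Rows 1 and 2 agree on E; apply E→BF and equate their BF entries. Rows 1 and 2 agree on F; apply F→C and equate their C entries. Row 1 is now all distinguished symbols — the join is lossless.
Dependency preservation: every FD's attributes lie within a single fragment, so each can be enforced locally — preserved.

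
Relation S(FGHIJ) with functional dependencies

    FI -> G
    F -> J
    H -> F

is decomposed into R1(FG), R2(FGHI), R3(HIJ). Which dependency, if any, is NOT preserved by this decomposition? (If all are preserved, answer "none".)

Check F → J: no single fragment contains all of {FJ}, and the restricted closure of {F} across the fragments never reaches {J}.
FI → G is preserved.
H → F is preserved.

F -> J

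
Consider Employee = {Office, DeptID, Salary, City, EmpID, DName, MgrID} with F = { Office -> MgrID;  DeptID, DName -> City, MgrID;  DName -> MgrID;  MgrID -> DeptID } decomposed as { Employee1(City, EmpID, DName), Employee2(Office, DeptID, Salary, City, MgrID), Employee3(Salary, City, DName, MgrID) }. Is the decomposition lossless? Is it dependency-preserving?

Lossless test (chase): Rows 1 and 3 agree on DName; apply DName→MgrID and equate their MgrID entries. Rows 1 and 2 agree on MgrID; apply MgrID→DeptID and equate their DeptID entries. Rows 1 and 3 agree on MgrID; apply MgrID→DeptID and equate their DeptID entries. No row becomes fully distinguished — the join is lossy.
Dependency preservation: DeptID, DName → City, MgrID is not contained in any single fragment, but the restricted closure of its left-hand side across the fragments still reaches the right-hand side; the remaining FDs each lie inside some fragment. All dependencies are preserved.

lossy but dependency-preserving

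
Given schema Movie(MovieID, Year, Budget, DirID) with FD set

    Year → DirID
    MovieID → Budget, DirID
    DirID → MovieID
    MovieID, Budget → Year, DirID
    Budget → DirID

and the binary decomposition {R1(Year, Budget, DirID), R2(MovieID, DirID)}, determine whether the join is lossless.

Common attributes: R1 ∩ R2 = {DirID}.
Closure of {DirID}: DirID → MovieID applies, adding MovieID; MovieID → Budget, DirID applies, adding Budget; MovieID, Budget → Year, DirID applies, adding Year. So (DirID)⁺ = {MovieID, Year, Budget, DirID}.
This closure contains every attribute of R1, so R1 ∩ R2 → R1. The join is lossless.

Yes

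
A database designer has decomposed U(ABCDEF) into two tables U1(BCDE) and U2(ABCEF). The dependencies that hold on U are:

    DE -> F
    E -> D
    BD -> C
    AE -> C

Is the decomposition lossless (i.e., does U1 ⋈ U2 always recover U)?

Common attributes: U1 ∩ U2 = {BCE}.
Closure of {BCE}: E → D applies, adding D; DE → F applies, adding F. So (BCE)⁺ = {BCDEF}.
This closure contains every attribute of U1, so U1 ∩ U2 → U1. The join is lossless.

Yes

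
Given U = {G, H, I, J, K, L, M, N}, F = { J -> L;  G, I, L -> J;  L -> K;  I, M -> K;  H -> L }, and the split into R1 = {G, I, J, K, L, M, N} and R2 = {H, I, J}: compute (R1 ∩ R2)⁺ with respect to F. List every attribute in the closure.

R1 ∩ R2 = {I, J}.
J → L applies, adding L
L → K applies, adding K
Closure: {I, J, K, L}.

I, J, K, L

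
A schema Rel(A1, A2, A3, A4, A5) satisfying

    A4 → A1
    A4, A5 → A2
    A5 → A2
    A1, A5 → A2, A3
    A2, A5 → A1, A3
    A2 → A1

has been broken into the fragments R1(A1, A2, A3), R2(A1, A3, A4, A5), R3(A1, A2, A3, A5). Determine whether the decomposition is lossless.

Chase test. Columns are A1, A2, A3, A4, A5; row i has aⱼ where attribute j ∈ Ri, else bᵢⱼ.
Initial tableau (one row per fragment):
  row 1: a1 a2 a3 b14 b15
  row 2: a1 b22 a3 a4 a5
  row 3: a1 a2 a3 b34 a5
Rows 2 and 3 agree on A5; apply A5→A2 and equate their A2 entries.
Row 2 is now all distinguished symbols — the join is lossless.

Yes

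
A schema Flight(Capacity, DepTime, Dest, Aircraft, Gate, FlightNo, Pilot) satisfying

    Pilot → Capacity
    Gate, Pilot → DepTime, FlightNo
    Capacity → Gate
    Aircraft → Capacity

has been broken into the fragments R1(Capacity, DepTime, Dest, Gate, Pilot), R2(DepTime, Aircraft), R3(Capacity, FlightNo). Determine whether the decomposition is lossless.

Chase test. Columns are Capacity, DepTime, Dest, Aircraft, Gate, FlightNo, Pilot; row i has aⱼ where attribute j ∈ Ri, else bᵢⱼ.
Initial tableau (one row per fragment):
  row 1: a1 a2 a3 b14 a5 b16 a7
  row 2: b21 a2 b23 a4 b25 b26 b27
  row 3: a1 b32 b33 b34 b35 a6 b37
Rows 1 and 3 agree on Capacity; apply Capacity→Gate and equate their Gate entries.
No row becomes fully distinguished — the join is lossy.

No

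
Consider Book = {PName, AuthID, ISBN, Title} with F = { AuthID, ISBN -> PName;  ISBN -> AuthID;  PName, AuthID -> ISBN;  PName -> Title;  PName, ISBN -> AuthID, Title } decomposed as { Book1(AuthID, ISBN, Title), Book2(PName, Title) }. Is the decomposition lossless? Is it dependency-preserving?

Lossless test: (Title)⁺ = {Title}, which is a superkey of neither fragment — lossy.
Dependency preservation: the restricted closure of {AuthID, ISBN} across the fragments never reaches {PName}, so AuthID, ISBN → PName cannot be enforced without a join — not preserved.

lossy and not dependency-preserving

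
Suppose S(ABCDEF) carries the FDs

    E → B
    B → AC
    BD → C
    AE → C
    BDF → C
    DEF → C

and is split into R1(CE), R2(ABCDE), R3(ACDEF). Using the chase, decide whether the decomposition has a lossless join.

Yes

Chase test. Columns are ABCDEF; row i has aⱼ where attribute j ∈ Ri, else bᵢⱼ.
Initial tableau (one row per fragment):
  row 1: b11 b12 a3 b14 a5 b16
  row 2: a1 a2 a3 a4 a5 b26
  row 3: a1 b32 a3 a4 a5 a6
Rows 1 and 2 agree on E; apply E→B and equate their B entries.
Rows 1 and 3 agree on E; apply E→B and equate their B entries.
Rows 1 and 2 agree on B; apply B→AC and equate their AC entries.
Row 3 is now all distinguished symbols — the join is lossless.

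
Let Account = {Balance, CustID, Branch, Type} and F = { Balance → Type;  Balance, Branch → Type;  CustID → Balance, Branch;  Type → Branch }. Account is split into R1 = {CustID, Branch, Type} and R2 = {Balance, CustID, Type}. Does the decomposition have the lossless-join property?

Common attributes: R1 ∩ R2 = {CustID, Type}.
Closure of {CustID, Type}: CustID → Balance, Branch applies, adding Balance, Branch. So (CustID, Type)⁺ = {Balance, CustID, Branch, Type}.
This closure contains every attribute of R1, so R1 ∩ R2 → R1. The join is lossless.

Yes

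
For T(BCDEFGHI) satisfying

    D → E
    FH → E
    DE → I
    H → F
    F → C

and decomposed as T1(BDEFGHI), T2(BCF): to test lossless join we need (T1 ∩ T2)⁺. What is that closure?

T1 ∩ T2 = {BF}.
F → C applies, adding C
Closure: {BCF}.

BCF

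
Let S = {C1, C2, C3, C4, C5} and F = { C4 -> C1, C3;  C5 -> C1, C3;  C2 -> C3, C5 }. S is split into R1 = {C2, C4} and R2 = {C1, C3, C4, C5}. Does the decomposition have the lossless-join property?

No

Common attributes: R1 ∩ R2 = {C4}.
Closure of {C4}: C4 → C1, C3 applies, adding C1, C3. So (C4)⁺ = {C1, C3, C4}.
The closure contains neither all of R1 = {C2, C4} nor all of R2 = {C1, C3, C4, C5}, so the common attributes are not a superkey of either fragment. The join is lossy.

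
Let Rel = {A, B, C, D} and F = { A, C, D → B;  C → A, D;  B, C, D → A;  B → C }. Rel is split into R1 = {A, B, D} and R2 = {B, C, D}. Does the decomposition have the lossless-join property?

Yes

Common attributes: R1 ∩ R2 = {B, D}.
Closure of {B, D}: B → C applies, adding C; C → A, D applies, adding A. So (B, D)⁺ = {A, B, C, D}.
This closure contains every attribute of R1, so R1 ∩ R2 → R1. The join is lossless.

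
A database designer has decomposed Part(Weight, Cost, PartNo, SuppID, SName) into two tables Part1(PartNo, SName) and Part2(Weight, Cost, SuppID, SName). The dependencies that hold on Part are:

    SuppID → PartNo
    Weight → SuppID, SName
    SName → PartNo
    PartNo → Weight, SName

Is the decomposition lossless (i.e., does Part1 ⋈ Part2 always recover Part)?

Common attributes: Part1 ∩ Part2 = {SName}.
Closure of {SName}: SName → PartNo applies, adding PartNo; PartNo → Weight, SName applies, adding Weight; Weight → SuppID, SName applies, adding SuppID. So (SName)⁺ = {Weight, PartNo, SuppID, SName}.
This closure contains every attribute of Part1, so Part1 ∩ Part2 → Part1. The join is lossless.

Yes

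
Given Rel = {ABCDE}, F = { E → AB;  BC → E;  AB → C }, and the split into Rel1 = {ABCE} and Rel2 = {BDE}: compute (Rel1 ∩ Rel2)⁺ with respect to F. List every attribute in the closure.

ABCE

Rel1 ∩ Rel2 = {BE}.
E → AB applies, adding A
AB → C applies, adding C
Closure: {ABCE}.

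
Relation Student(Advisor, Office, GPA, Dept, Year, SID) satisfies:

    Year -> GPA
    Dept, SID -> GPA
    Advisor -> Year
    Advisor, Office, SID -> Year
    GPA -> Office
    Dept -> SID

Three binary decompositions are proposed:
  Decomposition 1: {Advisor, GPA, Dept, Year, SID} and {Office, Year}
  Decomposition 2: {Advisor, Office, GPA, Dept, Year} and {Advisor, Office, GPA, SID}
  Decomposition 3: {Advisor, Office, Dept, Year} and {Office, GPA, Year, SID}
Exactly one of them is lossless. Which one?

Decomposition 1: common = {Year}, closure = {Office, GPA, Year} → lossless.
Decomposition 2: common = {Advisor, Office, GPA}, closure = {Advisor, Office, GPA, Year} → lossy.
Decomposition 3: common = {Office, Year}, closure = {Office, GPA, Year} → lossy.

Decomposition 1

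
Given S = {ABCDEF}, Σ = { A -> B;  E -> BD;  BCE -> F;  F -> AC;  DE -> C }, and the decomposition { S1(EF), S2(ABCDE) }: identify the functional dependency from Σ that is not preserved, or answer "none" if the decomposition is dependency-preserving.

Check F → AC: no single fragment contains all of {ACF}, and the restricted closure of {F} across the fragments never reaches {AC}.
A → B is preserved.
E → BD is preserved.
BCE → F is preserved.
DE → C is preserved.

F -> AC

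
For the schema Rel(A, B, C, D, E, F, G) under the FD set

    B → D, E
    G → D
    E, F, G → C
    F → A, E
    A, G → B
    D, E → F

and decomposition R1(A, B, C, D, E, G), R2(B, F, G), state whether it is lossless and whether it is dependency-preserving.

Lossless test: (B, G)⁺ = {A, B, C, D, E, F, G}, which contains all of one fragment — lossless.
Dependency preservation: the restricted closure of {F} across the fragments never reaches {A, E}, so F → A, E cannot be enforced without a join — not preserved.

lossless but not dependency-preserving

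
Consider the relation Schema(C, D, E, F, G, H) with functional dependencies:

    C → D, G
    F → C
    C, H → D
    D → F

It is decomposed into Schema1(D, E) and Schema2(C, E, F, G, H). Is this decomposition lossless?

Common attributes: Schema1 ∩ Schema2 = {E}.
No dependency enlarges {E}, so (E)⁺ = {E}.
The closure contains neither all of Schema1 = {D, E} nor all of Schema2 = {C, E, F, G, H}, so the common attributes are not a superkey of either fragment. The join is lossy.

No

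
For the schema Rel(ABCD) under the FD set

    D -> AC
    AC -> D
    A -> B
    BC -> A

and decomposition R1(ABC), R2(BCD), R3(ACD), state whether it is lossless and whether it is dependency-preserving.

Lossless test (chase): Rows 2 and 3 agree on D; apply D→AC and equate their AC entries. Rows 1 and 2 agree on AC; apply AC→D and equate their D entries. Rows 1 and 3 agree on A; apply A→B and equate their B entries. Row 1 is now all distinguished symbols — the join is lossless.
Dependency preservation: every FD's attributes lie within a single fragment, so each can be enforced locally — preserved.

lossless and dependency-preserving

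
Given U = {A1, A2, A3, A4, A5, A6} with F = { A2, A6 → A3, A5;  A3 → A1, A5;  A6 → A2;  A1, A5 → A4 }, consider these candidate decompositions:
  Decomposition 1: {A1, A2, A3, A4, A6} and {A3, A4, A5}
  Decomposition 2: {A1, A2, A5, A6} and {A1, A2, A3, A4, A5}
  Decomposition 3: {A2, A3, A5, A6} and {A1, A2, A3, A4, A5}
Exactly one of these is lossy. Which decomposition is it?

Decomposition 1: common = {A3, A4}, closure = {A1, A3, A4, A5} → lossless.
Decomposition 2: common = {A1, A2, A5}, closure = {A1, A2, A4, A5} → lossy.
Decomposition 3: common = {A2, A3, A5}, closure = {A1, A2, A3, A4, A5} → lossless.

Decomposition 2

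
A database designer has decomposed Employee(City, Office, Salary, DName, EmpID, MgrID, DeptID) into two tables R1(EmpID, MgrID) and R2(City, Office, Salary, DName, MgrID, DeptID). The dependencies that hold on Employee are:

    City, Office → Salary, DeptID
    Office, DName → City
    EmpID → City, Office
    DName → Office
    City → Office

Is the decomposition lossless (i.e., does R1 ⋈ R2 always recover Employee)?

No

Common attributes: R1 ∩ R2 = {MgrID}.
No dependency enlarges {MgrID}, so (MgrID)⁺ = {MgrID}.
The closure contains neither all of R1 = {EmpID, MgrID} nor all of R2 = {City, Office, Salary, DName, MgrID, DeptID}, so the common attributes are not a superkey of either fragment. The join is lossy.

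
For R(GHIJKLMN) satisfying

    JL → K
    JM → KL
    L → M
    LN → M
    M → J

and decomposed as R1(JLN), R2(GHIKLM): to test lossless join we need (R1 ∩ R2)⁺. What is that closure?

JKLM

R1 ∩ R2 = {L}.
L → M applies, adding M
M → J applies, adding J
JL → K applies, adding K
Closure: {JKLM}.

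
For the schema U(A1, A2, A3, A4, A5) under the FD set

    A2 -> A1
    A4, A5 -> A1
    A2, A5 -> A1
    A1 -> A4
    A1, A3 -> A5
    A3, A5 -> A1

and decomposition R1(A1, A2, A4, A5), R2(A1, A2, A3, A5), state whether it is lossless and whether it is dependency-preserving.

lossless and dependency-preserving

Lossless test: (A1, A2, A5)⁺ = {A1, A2, A4, A5}, which contains all of one fragment — lossless.
Dependency preservation: every FD's attributes lie within a single fragment, so each can be enforced locally — preserved.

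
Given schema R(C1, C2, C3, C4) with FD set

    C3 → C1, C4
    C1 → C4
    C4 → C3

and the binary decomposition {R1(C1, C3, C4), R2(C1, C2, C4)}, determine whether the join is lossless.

Common attributes: R1 ∩ R2 = {C1, C4}.
Closure of {C1, C4}: C4 → C3 applies, adding C3. So (C1, C4)⁺ = {C1, C3, C4}.
This closure contains every attribute of R1, so R1 ∩ R2 → R1. The join is lossless.

Yes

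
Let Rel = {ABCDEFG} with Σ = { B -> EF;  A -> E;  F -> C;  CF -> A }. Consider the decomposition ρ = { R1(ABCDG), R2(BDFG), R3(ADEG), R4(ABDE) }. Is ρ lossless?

Chase test. Columns are ABCDEFG; row i has aⱼ where attribute j ∈ Ri, else bᵢⱼ.
Initial tableau (one row per fragment):
  row 1: a1 a2 a3 a4 b15 b16 a7
  row 2: b21 a2 b23 a4 b25 a6 a7
  row 3: a1 b32 b33 a4 a5 b36 a7
  row 4: a1 a2 b43 a4 a5 b46 b47
Rows 1 and 2 agree on B; apply B→EF and equate their EF entries.
Rows 1 and 4 agree on B; apply B→EF and equate their EF entries.
Rows 1 and 2 agree on F; apply F→C and equate their C entries.
Rows 1 and 4 agree on F; apply F→C and equate their C entries.
Rows 1 and 2 agree on CF; apply CF→A and equate their A entries.
Row 1 is now all distinguished symbols — the join is lossless.

Yes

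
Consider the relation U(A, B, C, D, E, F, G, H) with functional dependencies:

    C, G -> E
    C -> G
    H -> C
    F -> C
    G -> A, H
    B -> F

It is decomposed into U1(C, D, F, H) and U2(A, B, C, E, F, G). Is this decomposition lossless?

Common attributes: U1 ∩ U2 = {C, F}.
Closure of {C, F}: C → G applies, adding G; G → A, H applies, adding A, H; C, G → E applies, adding E. So (C, F)⁺ = {A, C, E, F, G, H}.
The closure contains neither all of U1 = {C, D, F, H} nor all of U2 = {A, B, C, E, F, G}, so the common attributes are not a superkey of either fragment. The join is lossy.

No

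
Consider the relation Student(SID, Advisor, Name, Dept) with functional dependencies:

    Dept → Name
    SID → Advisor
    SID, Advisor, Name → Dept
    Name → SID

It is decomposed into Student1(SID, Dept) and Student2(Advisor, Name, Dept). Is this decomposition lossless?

Yes

Common attributes: Student1 ∩ Student2 = {Dept}.
Closure of {Dept}: Dept → Name applies, adding Name; Name → SID applies, adding SID; SID → Advisor applies, adding Advisor. So (Dept)⁺ = {SID, Advisor, Name, Dept}.
This closure contains every attribute of Student1, so Student1 ∩ Student2 → Student1. The join is lossless.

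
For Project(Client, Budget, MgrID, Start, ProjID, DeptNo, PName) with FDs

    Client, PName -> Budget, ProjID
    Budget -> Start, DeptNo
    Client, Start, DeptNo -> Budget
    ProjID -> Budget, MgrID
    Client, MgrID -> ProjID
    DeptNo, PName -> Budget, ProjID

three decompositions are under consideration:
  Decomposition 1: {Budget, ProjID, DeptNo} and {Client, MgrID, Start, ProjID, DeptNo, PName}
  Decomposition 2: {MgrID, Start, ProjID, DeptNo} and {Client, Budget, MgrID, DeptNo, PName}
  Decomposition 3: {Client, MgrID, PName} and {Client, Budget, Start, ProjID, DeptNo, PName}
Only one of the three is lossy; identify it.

Decomposition 2

Decomposition 1: common = {ProjID, DeptNo}, closure = {Budget, MgrID, Start, ProjID, DeptNo} → lossless.
Decomposition 2: common = {MgrID, DeptNo}, closure = {MgrID, DeptNo} → lossy.
Decomposition 3: common = {Client, PName}, closure = {Client, Budget, MgrID, Start, ProjID, DeptNo, PName} → lossless.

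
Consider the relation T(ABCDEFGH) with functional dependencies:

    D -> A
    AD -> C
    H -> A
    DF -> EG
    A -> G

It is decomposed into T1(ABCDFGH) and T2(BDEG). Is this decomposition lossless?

Common attributes: T1 ∩ T2 = {BDG}.
Closure of {BDG}: D → A applies, adding A; AD → C applies, adding C. So (BDG)⁺ = {ABCDG}.
The closure contains neither all of T1 = {ABCDFGH} nor all of T2 = {BDEG}, so the common attributes are not a superkey of either fragment. The join is lossy.

No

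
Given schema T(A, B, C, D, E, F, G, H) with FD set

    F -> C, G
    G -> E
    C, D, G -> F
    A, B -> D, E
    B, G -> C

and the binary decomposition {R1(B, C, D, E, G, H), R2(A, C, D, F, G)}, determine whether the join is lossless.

No

Common attributes: R1 ∩ R2 = {C, D, G}.
Closure of {C, D, G}: G → E applies, adding E; C, D, G → F applies, adding F. So (C, D, G)⁺ = {C, D, E, F, G}.
The closure contains neither all of R1 = {B, C, D, E, G, H} nor all of R2 = {A, C, D, F, G}, so the common attributes are not a superkey of either fragment. The join is lossy.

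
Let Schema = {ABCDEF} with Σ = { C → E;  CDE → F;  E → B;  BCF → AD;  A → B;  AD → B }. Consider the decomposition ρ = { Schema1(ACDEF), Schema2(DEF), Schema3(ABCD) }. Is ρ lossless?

Yes

Chase test. Columns are ABCDEF; row i has aⱼ where attribute j ∈ Schemai, else bᵢⱼ.
Initial tableau (one row per fragment):
  row 1: a1 b12 a3 a4 a5 a6
  row 2: b21 b22 b23 a4 a5 a6
  row 3: a1 a2 a3 a4 b35 b36
Rows 1 and 3 agree on C; apply C→E and equate their E entries.
Rows 1 and 3 agree on CDE; apply CDE→F and equate their F entries.
Rows 1 and 2 agree on E; apply E→B and equate their B entries.
Rows 1 and 3 agree on E; apply E→B and equate their B entries.
Row 1 is now all distinguished symbols — the join is lossless.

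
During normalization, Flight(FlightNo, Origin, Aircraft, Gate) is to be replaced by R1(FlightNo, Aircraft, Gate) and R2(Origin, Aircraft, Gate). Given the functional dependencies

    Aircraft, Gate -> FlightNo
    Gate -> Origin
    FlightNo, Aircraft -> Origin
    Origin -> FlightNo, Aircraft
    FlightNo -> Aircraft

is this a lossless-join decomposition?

Yes

Common attributes: R1 ∩ R2 = {Aircraft, Gate}.
Closure of {Aircraft, Gate}: Aircraft, Gate → FlightNo applies, adding FlightNo; Gate → Origin applies, adding Origin. So (Aircraft, Gate)⁺ = {FlightNo, Origin, Aircraft, Gate}.
This closure contains every attribute of R1, so R1 ∩ R2 → R1. The join is lossless.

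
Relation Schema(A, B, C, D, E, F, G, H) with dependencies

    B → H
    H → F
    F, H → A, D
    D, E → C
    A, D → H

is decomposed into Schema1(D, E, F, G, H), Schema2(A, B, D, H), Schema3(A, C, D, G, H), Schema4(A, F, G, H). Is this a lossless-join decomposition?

No

Chase test. Columns are A, B, C, D, E, F, G, H; row i has aⱼ where attribute j ∈ Schemai, else bᵢⱼ.
Initial tableau (one row per fragment):
  row 1: b11 b12 b13 a4 a5 a6 a7 a8
  row 2: a1 a2 b23 a4 b25 b26 b27 a8
  row 3: a1 b32 a3 a4 b35 b36 a7 a8
  row 4: a1 b42 b43 b44 b45 a6 a7 a8
Rows 1 and 2 agree on H; apply H→F and equate their F entries.
Rows 1 and 3 agree on H; apply H→F and equate their F entries.
Rows 1 and 2 agree on F, H; apply F, H→A, D and equate their A, D entries.
Rows 1 and 4 agree on F, H; apply F, H→A, D and equate their A, D entries.
No row becomes fully distinguished — the join is lossy.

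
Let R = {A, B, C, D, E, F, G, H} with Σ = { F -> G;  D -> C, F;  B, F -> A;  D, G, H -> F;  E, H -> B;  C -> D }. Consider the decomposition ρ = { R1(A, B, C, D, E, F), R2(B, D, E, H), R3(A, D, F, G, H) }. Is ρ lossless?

Yes

Chase test. Columns are A, B, C, D, E, F, G, H; row i has aⱼ where attribute j ∈ Ri, else bᵢⱼ.
Initial tableau (one row per fragment):
  row 1: a1 a2 a3 a4 a5 a6 b17 b18
  row 2: b21 a2 b23 a4 a5 b26 b27 a8
  row 3: a1 b32 b33 a4 b35 a6 a7 a8
Rows 1 and 3 agree on F; apply F→G and equate their G entries.
Rows 1 and 2 agree on D; apply D→C, F and equate their C, F entries.
Rows 1 and 3 agree on D; apply D→C, F and equate their C, F entries.
Rows 1 and 2 agree on B, F; apply B, F→A and equate their A entries.
Rows 1 and 2 agree on F; apply F→G and equate their G entries.
Row 2 is now all distinguished symbols — the join is lossless.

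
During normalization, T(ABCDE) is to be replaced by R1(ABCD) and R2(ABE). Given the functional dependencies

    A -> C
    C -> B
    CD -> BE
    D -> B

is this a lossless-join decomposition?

No

Common attributes: R1 ∩ R2 = {AB}.
Closure of {AB}: A → C applies, adding C. So (AB)⁺ = {ABC}.
The closure contains neither all of R1 = {ABCD} nor all of R2 = {ABE}, so the common attributes are not a superkey of either fragment. The join is lossy.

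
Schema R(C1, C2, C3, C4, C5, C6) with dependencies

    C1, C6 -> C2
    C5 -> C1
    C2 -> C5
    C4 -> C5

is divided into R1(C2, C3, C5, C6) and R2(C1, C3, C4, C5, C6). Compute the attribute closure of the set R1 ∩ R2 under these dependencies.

R1 ∩ R2 = {C3, C5, C6}.
C5 → C1 applies, adding C1
C1, C6 → C2 applies, adding C2
Closure: {C1, C2, C3, C5, C6}.

C1, C2, C3, C5, C6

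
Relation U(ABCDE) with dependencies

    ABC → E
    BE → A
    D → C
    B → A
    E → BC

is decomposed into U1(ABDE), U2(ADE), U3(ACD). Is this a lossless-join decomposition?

Yes

Chase test. Columns are ABCDE; row i has aⱼ where attribute j ∈ Ui, else bᵢⱼ.
Initial tableau (one row per fragment):
  row 1: a1 a2 b13 a4 a5
  row 2: a1 b22 b23 a4 a5
  row 3: a1 b32 a3 a4 b35
Rows 1 and 2 agree on D; apply D→C and equate their C entries.
Rows 1 and 3 agree on D; apply D→C and equate their C entries.
Rows 1 and 2 agree on E; apply E→BC and equate their BC entries.
Row 1 is now all distinguished symbols — the join is lossless.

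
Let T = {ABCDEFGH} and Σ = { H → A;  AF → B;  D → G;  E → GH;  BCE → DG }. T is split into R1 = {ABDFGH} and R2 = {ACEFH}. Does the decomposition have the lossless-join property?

No

Common attributes: R1 ∩ R2 = {AFH}.
Closure of {AFH}: AF → B applies, adding B. So (AFH)⁺ = {ABFH}.
The closure contains neither all of R1 = {ABDFGH} nor all of R2 = {ACEFH}, so the common attributes are not a superkey of either fragment. The join is lossy.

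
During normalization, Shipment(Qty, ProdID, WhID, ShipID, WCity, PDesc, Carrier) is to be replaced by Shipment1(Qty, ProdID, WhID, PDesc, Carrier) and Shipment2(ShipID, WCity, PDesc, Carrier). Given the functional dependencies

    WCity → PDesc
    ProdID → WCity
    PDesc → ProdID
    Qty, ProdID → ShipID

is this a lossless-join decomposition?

No

Common attributes: Shipment1 ∩ Shipment2 = {PDesc, Carrier}.
Closure of {PDesc, Carrier}: PDesc → ProdID applies, adding ProdID; ProdID → WCity applies, adding WCity. So (PDesc, Carrier)⁺ = {ProdID, WCity, PDesc, Carrier}.
The closure contains neither all of Shipment1 = {Qty, ProdID, WhID, PDesc, Carrier} nor all of Shipment2 = {ShipID, WCity, PDesc, Carrier}, so the common attributes are not a superkey of either fragment. The join is lossy.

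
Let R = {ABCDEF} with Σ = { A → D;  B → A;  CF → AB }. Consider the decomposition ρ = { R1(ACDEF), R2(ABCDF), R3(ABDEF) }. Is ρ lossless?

Chase test. Columns are ABCDEF; row i has aⱼ where attribute j ∈ Ri, else bᵢⱼ.
Initial tableau (one row per fragment):
  row 1: a1 b12 a3 a4 a5 a6
  row 2: a1 a2 a3 a4 b25 a6
  row 3: a1 a2 b33 a4 a5 a6
Rows 1 and 2 agree on CF; apply CF→AB and equate their AB entries.
Row 1 is now all distinguished symbols — the join is lossless.

Yes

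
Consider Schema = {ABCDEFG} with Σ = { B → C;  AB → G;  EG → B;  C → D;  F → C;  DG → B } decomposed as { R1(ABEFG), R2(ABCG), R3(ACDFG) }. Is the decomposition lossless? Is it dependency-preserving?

Lossless test (chase): Rows 1 and 2 agree on B; apply B→C and equate their C entries. Rows 1 and 2 agree on C; apply C→D and equate their D entries. Rows 1 and 3 agree on C; apply C→D and equate their D entries. Rows 1 and 3 agree on DG; apply DG→B and equate their B entries. Row 1 is now all distinguished symbols — the join is lossless.
Dependency preservation: DG → B is not contained in any single fragment, but the restricted closure of its left-hand side across the fragments still reaches the right-hand side; the remaining FDs each lie inside some fragment. All dependencies are preserved.

lossless and dependency-preserving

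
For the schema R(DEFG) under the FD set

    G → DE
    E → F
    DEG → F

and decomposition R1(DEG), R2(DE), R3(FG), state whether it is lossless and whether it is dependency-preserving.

lossless but not dependency-preserving

Lossless test (chase): Rows 1 and 3 agree on G; apply G→DE and equate their DE entries. Rows 1 and 2 agree on E; apply E→F and equate their F entries. Rows 1 and 3 agree on E; apply E→F and equate their F entries. Row 1 is now all distinguished symbols — the join is lossless.
Dependency preservation: the restricted closure of {E} across the fragments never reaches {F}, so E → F cannot be enforced without a join — not preserved.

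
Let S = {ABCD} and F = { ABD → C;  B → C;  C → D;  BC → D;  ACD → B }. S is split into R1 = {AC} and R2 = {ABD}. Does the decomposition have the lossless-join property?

Common attributes: R1 ∩ R2 = {A}.
No dependency enlarges {A}, so (A)⁺ = {A}.
The closure contains neither all of R1 = {AC} nor all of R2 = {ABD}, so the common attributes are not a superkey of either fragment. The join is lossy.

No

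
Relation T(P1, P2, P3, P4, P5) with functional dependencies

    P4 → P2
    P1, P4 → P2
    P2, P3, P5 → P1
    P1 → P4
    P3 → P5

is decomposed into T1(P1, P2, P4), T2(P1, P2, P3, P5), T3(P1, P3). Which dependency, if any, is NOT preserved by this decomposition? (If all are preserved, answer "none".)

P4 → P2 lies within T1.
P1, P4 → P2 lies within T1.
P2, P3, P5 → P1 lies within T2.
P1 → P4 lies within T1.
P3 → P5 lies within T2.
Every dependency is enforceable on the fragments, so the decomposition is dependency-preserving.

none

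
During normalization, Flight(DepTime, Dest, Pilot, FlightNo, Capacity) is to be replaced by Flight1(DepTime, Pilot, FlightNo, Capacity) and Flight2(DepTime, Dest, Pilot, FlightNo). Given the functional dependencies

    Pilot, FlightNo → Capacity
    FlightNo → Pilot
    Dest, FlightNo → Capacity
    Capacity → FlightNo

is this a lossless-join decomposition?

Yes

Common attributes: Flight1 ∩ Flight2 = {DepTime, Pilot, FlightNo}.
Closure of {DepTime, Pilot, FlightNo}: Pilot, FlightNo → Capacity applies, adding Capacity. So (DepTime, Pilot, FlightNo)⁺ = {DepTime, Pilot, FlightNo, Capacity}.
This closure contains every attribute of Flight1, so Flight1 ∩ Flight2 → Flight1. The join is lossless.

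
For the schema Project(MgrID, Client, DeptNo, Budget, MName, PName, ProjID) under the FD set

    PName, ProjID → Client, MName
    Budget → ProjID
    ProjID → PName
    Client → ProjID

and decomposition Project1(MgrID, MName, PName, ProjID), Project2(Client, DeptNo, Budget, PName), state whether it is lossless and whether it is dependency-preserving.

Lossless test: (PName)⁺ = {PName}, which is a superkey of neither fragment — lossy.
Dependency preservation: the restricted closure of {PName, ProjID} across the fragments never reaches {Client, MName}, so PName, ProjID → Client, MName cannot be enforced without a join — not preserved.

lossy and not dependency-preserving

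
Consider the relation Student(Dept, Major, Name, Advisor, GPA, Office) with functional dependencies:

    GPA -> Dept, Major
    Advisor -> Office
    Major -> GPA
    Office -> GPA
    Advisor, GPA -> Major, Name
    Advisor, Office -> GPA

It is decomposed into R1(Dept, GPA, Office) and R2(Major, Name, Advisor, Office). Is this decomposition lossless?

Yes

Common attributes: R1 ∩ R2 = {Office}.
Closure of {Office}: Office → GPA applies, adding GPA; GPA → Dept, Major applies, adding Dept, Major. So (Office)⁺ = {Dept, Major, GPA, Office}.
This closure contains every attribute of R1, so R1 ∩ R2 → R1. The join is lossless.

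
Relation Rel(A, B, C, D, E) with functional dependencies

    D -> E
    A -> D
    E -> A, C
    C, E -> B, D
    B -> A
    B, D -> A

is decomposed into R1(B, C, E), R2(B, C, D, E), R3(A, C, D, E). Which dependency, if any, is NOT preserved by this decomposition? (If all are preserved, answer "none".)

none

D → E lies within R2.
A → D lies within R3.
E → A, C lies within R3.
C, E → B, D lies within R2.
B → A: restricted closure across fragments reaches A.
B, D → A: restricted closure across fragments reaches A.
Every dependency is enforceable on the fragments, so the decomposition is dependency-preserving.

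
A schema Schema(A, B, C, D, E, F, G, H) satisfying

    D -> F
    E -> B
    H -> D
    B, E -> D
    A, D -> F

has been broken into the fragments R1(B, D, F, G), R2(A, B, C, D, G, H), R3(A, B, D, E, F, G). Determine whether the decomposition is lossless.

No

Chase test. Columns are A, B, C, D, E, F, G, H; row i has aⱼ where attribute j ∈ Ri, else bᵢⱼ.
Initial tableau (one row per fragment):
  row 1: b11 a2 b13 a4 b15 a6 a7 b18
  row 2: a1 a2 a3 a4 b25 b26 a7 a8
  row 3: a1 a2 b33 a4 a5 a6 a7 b38
Rows 1 and 2 agree on D; apply D→F and equate their F entries.
No row becomes fully distinguished — the join is lossy.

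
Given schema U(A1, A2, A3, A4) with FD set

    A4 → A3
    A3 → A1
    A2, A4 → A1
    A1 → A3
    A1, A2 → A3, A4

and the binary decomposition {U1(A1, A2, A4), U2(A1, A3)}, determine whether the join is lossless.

Common attributes: U1 ∩ U2 = {A1}.
Closure of {A1}: A1 → A3 applies, adding A3. So (A1)⁺ = {A1, A3}.
This closure contains every attribute of U2, so U1 ∩ U2 → U2. The join is lossless.

Yes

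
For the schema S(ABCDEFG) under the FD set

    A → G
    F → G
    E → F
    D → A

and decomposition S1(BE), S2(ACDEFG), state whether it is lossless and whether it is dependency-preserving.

lossy but dependency-preserving

Lossless test: (E)⁺ = {EFG}, which is a superkey of neither fragment — lossy.
Dependency preservation: every FD's attributes lie within a single fragment, so each can be enforced locally — preserved.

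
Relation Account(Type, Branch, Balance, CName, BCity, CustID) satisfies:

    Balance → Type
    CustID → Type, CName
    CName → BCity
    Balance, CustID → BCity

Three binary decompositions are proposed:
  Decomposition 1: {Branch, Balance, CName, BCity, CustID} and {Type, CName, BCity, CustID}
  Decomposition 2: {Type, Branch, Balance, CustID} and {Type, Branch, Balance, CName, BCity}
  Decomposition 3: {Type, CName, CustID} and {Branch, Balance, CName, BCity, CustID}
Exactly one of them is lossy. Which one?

Decomposition 1: common = {CName, BCity, CustID}, closure = {Type, CName, BCity, CustID} → lossless.
Decomposition 2: common = {Type, Branch, Balance}, closure = {Type, Branch, Balance} → lossy.
Decomposition 3: common = {CName, CustID}, closure = {Type, CName, BCity, CustID} → lossless.

Decomposition 2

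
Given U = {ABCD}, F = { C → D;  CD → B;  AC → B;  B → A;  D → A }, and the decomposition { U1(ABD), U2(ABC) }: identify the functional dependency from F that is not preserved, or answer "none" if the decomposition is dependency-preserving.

Check C → D: no single fragment contains all of {CD}, and the restricted closure of {C} across the fragments never reaches {D}.
CD → B is preserved.
AC → B is preserved.
B → A is preserved.
D → A is preserved.

C → D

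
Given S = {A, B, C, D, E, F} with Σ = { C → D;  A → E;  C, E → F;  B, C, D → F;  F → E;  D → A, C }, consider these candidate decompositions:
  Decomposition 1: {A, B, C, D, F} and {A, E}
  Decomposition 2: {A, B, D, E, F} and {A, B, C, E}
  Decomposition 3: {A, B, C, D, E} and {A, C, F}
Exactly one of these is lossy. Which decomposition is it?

Decomposition 2

Decomposition 1: common = {A}, closure = {A, E} → lossless.
Decomposition 2: common = {A, B, E}, closure = {A, B, E} → lossy.
Decomposition 3: common = {A, C}, closure = {A, C, D, E, F} → lossless.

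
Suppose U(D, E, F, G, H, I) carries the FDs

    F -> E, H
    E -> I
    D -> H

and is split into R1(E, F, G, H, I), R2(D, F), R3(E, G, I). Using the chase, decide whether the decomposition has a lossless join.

Chase test. Columns are D, E, F, G, H, I; row i has aⱼ where attribute j ∈ Ri, else bᵢⱼ.
Initial tableau (one row per fragment):
  row 1: b11 a2 a3 a4 a5 a6
  row 2: a1 b22 a3 b24 b25 b26
  row 3: b31 a2 b33 a4 b35 a6
Rows 1 and 2 agree on F; apply F→E, H and equate their E, H entries.
Rows 1 and 2 agree on E; apply E→I and equate their I entries.
No row becomes fully distinguished — the join is lossy.

No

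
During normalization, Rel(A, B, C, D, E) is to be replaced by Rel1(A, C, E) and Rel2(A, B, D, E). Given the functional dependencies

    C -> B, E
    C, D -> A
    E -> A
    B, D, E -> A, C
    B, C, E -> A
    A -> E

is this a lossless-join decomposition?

No

Common attributes: Rel1 ∩ Rel2 = {A, E}.
No dependency enlarges {A, E}, so (A, E)⁺ = {A, E}.
The closure contains neither all of Rel1 = {A, C, E} nor all of Rel2 = {A, B, D, E}, so the common attributes are not a superkey of either fragment. The join is lossy.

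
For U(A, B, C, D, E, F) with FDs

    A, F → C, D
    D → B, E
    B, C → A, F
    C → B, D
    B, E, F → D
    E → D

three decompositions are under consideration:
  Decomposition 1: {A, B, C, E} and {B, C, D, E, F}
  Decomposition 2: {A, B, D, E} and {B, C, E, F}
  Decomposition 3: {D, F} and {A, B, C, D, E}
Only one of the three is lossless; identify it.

Decomposition 1

Decomposition 1: common = {B, C, E}, closure = {A, B, C, D, E, F} → lossless.
Decomposition 2: common = {B, E}, closure = {B, D, E} → lossy.
Decomposition 3: common = {D}, closure = {B, D, E} → lossy.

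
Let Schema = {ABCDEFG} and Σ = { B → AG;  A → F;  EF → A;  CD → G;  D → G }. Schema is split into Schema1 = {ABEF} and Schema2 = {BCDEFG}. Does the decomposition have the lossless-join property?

Common attributes: Schema1 ∩ Schema2 = {BEF}.
Closure of {BEF}: B → AG applies, adding AG. So (BEF)⁺ = {ABEFG}.
This closure contains every attribute of Schema1, so Schema1 ∩ Schema2 → Schema1. The join is lossless.

Yes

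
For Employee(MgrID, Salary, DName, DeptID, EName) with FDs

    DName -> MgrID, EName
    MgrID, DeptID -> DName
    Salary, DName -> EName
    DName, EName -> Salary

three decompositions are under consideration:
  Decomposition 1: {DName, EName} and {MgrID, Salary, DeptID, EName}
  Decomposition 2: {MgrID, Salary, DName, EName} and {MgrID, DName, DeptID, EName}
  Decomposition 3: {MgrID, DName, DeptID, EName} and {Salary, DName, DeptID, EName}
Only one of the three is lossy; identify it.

Decomposition 1: common = {EName}, closure = {EName} → lossy.
Decomposition 2: common = {MgrID, DName, EName}, closure = {MgrID, Salary, DName, EName} → lossless.
Decomposition 3: common = {DName, DeptID, EName}, closure = {MgrID, Salary, DName, DeptID, EName} → lossless.

Decomposition 1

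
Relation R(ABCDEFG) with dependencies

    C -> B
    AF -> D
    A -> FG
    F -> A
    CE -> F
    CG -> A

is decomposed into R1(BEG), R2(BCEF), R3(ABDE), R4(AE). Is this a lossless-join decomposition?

Chase test. Columns are ABCDEFG; row i has aⱼ where attribute j ∈ Ri, else bᵢⱼ.
Initial tableau (one row per fragment):
  row 1: b11 a2 b13 b14 a5 b16 a7
  row 2: b21 a2 a3 b24 a5 a6 b27
  row 3: a1 a2 b33 a4 a5 b36 b37
  row 4: a1 b42 b43 b44 a5 b46 b47
Rows 3 and 4 agree on A; apply A→FG and equate their FG entries.
Rows 3 and 4 agree on AF; apply AF→D and equate their D entries.
No row becomes fully distinguished — the join is lossy.

No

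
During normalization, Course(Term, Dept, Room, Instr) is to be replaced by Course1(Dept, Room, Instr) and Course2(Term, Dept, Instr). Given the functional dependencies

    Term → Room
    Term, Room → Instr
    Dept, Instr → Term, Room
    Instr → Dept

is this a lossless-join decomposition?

Common attributes: Course1 ∩ Course2 = {Dept, Instr}.
Closure of {Dept, Instr}: Dept, Instr → Term, Room applies, adding Term, Room. So (Dept, Instr)⁺ = {Term, Dept, Room, Instr}.
This closure contains every attribute of Course1, so Course1 ∩ Course2 → Course1. The join is lossless.

Yes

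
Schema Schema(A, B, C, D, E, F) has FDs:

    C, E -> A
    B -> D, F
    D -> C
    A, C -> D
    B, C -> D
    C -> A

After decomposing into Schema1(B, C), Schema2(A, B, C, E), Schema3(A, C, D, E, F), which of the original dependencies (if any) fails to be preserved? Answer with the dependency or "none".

Check B → D, F: no single fragment contains all of {B, D, F}, and the restricted closure of {B} across the fragments never reaches {D, F}.
C, E → A is preserved.
D → C is preserved.
A, C → D is preserved.
B, C → D is preserved.
C → A is preserved.

B -> D, F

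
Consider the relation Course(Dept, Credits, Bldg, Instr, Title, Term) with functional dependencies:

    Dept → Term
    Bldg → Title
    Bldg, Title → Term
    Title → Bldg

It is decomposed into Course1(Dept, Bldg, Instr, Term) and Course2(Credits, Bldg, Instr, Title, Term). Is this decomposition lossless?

No

Common attributes: Course1 ∩ Course2 = {Bldg, Instr, Term}.
Closure of {Bldg, Instr, Term}: Bldg → Title applies, adding Title. So (Bldg, Instr, Term)⁺ = {Bldg, Instr, Title, Term}.
The closure contains neither all of Course1 = {Dept, Bldg, Instr, Term} nor all of Course2 = {Credits, Bldg, Instr, Title, Term}, so the common attributes are not a superkey of either fragment. The join is lossy.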